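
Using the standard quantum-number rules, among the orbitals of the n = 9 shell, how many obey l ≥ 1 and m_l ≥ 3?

The n = 9 shell has l = 0 through 8; check each.
Per l-value: l=3 → 1; l=4 → 2; l=5 → 3; l=6 → 4; l=7 → 5; l=8 → 6.
Total orbitals: 1 + 2 + 3 + 4 + 5 + 6 = 21.

21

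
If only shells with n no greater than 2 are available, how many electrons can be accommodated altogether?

10

Total orbitals = 1² + 2² = 5. Doubling for spin gives 10 electrons.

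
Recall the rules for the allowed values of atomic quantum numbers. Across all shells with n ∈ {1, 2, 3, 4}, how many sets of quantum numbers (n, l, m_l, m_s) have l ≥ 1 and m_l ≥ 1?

Go shell by shell, enumerating (l, m_l) with l ≥ 1 and m_l ≥ 1:
n=2 → 1; n=3 → 3; n=4 → 6.
Orbitals: 1 + 3 + 6 = 10. Including both spin states (m_s = ±1/2) gives 2 × 10 = 20 states.

20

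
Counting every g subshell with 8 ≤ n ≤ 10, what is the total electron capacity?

A g subshell (l = 4) exists for every n ≥ 5, so shells n = 8, 9, 10 each contribute one — 3 subshells.
Since each g subshell holds 2(2·4+1) = 18 electrons, the total is 3 × 18 = 54.

54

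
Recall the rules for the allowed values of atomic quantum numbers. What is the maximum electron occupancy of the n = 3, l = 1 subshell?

6

A subshell with l = 1 has 2l+1 = 3 orbitals, each holding 2 electrons (spin ±1/2), so 3 × 2 = 6.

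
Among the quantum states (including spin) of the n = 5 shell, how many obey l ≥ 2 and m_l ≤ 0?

Go through l = 0, …, 4 (the values permitted for n = 5).
The (l, m_l) pairs meeting l ≥ 2 and m_l ≤ 0 give: l=2 → 3; l=3 → 4; l=4 → 5.
Orbitals: 3 + 4 + 5 = 12. Each orbital carries two spin states, so 12 × 2 = 24 states.

24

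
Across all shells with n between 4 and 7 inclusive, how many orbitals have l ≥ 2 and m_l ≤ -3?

20

Treat each shell separately and count matching orbitals:
n=4 → 1; n=5 → 3; n=6 → 6; n=7 → 10.
Total orbitals: 1 + 3 + 6 + 10 = 20.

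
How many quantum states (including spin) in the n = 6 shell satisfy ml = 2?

Go through l = 0, …, 5 (the values permitted for n = 6).
Orbitals with ml = 2, by l: l=2 → 1; l=3 → 1; l=4 → 1; l=5 → 1.
Orbitals: 1 + 1 + 1 + 1 = 4. Each orbital carries two spin states, so 4 × 2 = 8 states.

8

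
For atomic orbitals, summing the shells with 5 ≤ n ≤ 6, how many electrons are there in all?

Shell n has n² orbitals: 5²=25 + 6²=36 = 61 orbitals.
Two spin states per orbital: 2 × 61 = 122 electrons.

122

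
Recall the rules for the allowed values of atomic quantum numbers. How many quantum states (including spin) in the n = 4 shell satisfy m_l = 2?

4

For n = 4, l ranges over 0 … 3.
Orbitals with m_l = 2, by l: l=2 → 1; l=3 → 1.
Orbitals: 1 + 1 = 2. Each orbital carries two spin states, so 2 × 2 = 4 states.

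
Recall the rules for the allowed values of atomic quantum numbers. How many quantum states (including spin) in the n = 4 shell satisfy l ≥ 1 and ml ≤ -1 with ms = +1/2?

With n = 4 the allowed l are 0, 1, …, 3.
Per l-value: l=1 → 1; l=2 → 2; l=3 → 3.
Orbitals: 1 + 2 + 3 = 6. With ms fixed to a single value there is one state per orbital, giving 6 states.

6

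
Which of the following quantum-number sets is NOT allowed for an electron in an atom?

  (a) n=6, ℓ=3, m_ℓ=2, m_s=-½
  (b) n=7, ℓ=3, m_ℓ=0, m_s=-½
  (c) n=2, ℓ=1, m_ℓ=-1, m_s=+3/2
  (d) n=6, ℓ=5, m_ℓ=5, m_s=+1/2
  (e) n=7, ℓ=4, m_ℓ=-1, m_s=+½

(c)

(c) has m_s = +3/2, but an electron's spin must be ±1/2.
The remaining sets (a), (b), (d), (e) satisfy all four rules.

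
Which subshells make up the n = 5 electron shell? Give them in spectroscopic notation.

For n = 5, l runs from 0 to 4. In spectroscopic notation l = 0,1,2,… ↔ s,p,d,f,g,h,i, so the subshells are 5s, 5p, 5d, 5f, 5g.

5s, 5p, 5d, 5f, 5g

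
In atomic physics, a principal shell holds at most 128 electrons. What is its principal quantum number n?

2n² = 128 ⇒ n² = 64 ⇒ n = 8.

n = 8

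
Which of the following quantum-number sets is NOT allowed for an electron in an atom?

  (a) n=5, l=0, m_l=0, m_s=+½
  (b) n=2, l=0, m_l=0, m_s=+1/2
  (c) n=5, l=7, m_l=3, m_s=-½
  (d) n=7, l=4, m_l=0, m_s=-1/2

(c) has l = 7 ≥ n = 5, violating 0 ≤ l ≤ n−1.
The remaining sets (a), (b), (d) satisfy all four rules.

(c)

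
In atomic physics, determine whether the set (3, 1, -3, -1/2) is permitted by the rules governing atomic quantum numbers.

The magnetic quantum number must satisfy −ℓ ≤ m_ℓ ≤ ℓ. With ℓ = 1, m_ℓ can only be -1, 0, 1, so m_ℓ = -3 is forbidden.

No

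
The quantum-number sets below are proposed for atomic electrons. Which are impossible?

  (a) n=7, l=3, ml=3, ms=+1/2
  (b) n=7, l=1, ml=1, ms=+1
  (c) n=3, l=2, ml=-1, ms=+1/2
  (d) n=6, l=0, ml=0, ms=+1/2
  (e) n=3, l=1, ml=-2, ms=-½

(b) has ms = +1, but an electron's spin must be ±1/2.
(e) has |ml| = 2 > l = 1, violating −l ≤ ml ≤ l.
The remaining sets (a), (c), (d) satisfy all four rules.

(b) and (e)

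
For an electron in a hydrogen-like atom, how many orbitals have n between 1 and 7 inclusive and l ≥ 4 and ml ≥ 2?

Per-shell orbital counts meeting the constraint:
n=5 → 3; n=6 → 7; n=7 → 12.
Total orbitals: 3 + 7 + 12 = 22.

22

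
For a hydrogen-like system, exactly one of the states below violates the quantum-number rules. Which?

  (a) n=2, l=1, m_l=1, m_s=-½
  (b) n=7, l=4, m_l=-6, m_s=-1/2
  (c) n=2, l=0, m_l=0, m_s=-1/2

(b)

(b) has |m_l| = 6 > l = 4, violating −l ≤ m_l ≤ l.
The remaining sets (a), (c) satisfy all four rules.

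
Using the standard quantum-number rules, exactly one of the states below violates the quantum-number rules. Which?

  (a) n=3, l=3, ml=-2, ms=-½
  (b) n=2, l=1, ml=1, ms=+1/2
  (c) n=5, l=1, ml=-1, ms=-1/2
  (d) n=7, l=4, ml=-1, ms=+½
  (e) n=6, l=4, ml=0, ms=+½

(a) has l = 3 ≥ n = 3, violating 0 ≤ l ≤ n−1.
The remaining sets (b), (c), (d), (e) satisfy all four rules.

(a)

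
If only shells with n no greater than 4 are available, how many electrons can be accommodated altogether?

60

Total orbitals = 1² + 2² + 3² + 4² = 30. Doubling for spin gives 60 electrons.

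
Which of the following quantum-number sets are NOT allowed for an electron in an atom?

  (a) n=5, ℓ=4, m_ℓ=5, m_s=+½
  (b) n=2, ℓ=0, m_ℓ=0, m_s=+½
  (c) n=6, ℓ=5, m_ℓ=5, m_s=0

(a) and (c)

(a) has |m_ℓ| = 5 > ℓ = 4, violating −ℓ ≤ m_ℓ ≤ ℓ.
(c) has m_s = 0, but an electron's spin must be ±1/2.
The remaining set (b) satisfies all four rules.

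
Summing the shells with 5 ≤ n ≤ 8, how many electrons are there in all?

348

Shell n has n² orbitals: 5²=25 + 6²=36 + 7²=49 + 8²=64 = 174 orbitals.
Two spin states per orbital: 2 × 174 = 348 electrons.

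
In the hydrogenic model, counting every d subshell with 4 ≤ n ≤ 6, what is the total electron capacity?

30

A d subshell (l = 2) exists for every n ≥ 3, so shells n = 4, 5, 6 each contribute one — 3 subshells.
Since each d subshell holds 2(2·2+1) = 10 electrons, the total is 3 × 10 = 30.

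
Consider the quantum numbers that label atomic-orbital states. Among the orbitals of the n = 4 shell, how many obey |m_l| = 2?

4

The n = 4 shell has l = 0 through 3; check each.
Contributions: l=2 → 2; l=3 → 2.
Total orbitals: 2 + 2 = 4.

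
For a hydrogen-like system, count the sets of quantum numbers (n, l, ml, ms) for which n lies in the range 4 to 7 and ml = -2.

28

Count contributing orbitals for each principal shell:
n=4 → 2; n=5 → 3; n=6 → 4; n=7 → 5.
Orbitals: 2 + 3 + 4 + 5 = 14. Including both spin states (ms = ±1/2) gives 2 × 14 = 28 states.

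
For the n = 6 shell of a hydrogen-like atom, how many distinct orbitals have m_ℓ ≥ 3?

For n = 6, ℓ ranges over 0 … 5.
Contributions: ℓ=3 → 1; ℓ=4 → 2; ℓ=5 → 3.
Total orbitals: 1 + 2 + 3 = 6.

6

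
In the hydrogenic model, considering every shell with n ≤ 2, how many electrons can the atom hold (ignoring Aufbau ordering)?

Total orbitals = 1² + 2² = 5. Doubling for spin gives 10 electrons.

10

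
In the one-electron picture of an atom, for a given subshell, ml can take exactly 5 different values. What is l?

l = 2

ml ranges over 2l+1 integers, so 2l+1 = 5 ⇒ l = 2.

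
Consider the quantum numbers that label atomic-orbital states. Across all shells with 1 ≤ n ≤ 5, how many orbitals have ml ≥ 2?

Work shell by shell — for each n, count the (l, ml) pairs that satisfy ml ≥ 2:
n=3 → 1; n=4 → 3; n=5 → 6.
Total orbitals: 1 + 3 + 6 = 10.

10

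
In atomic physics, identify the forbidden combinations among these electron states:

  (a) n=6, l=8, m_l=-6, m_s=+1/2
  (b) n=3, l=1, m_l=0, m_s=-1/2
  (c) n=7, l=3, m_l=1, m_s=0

(a) has l = 8 ≥ n = 6, violating 0 ≤ l ≤ n−1.
(c) has m_s = 0, but an electron's spin must be ±1/2.
The remaining set (b) satisfies all four rules.

(a) and (c)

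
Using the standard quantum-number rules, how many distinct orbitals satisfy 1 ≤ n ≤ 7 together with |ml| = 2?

Go shell by shell, enumerating (l, ml) with |ml| = 2:
n=3 → 2; n=4 → 4; n=5 → 6; n=6 → 8; n=7 → 10.
Total orbitals: 2 + 4 + 6 + 8 + 10 = 30.

30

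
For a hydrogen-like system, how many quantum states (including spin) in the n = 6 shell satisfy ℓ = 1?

With n = 6 the allowed ℓ are 0, 1, …, 5.
Per ℓ-value: ℓ=1 → 3.
Orbitals: 3. Each orbital carries two spin states, so 3 × 2 = 6 states.

6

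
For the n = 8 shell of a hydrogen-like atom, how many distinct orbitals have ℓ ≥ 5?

With n = 8 the allowed ℓ are 0, 1, …, 7.
Per ℓ-value: ℓ=5 → 11; ℓ=6 → 13; ℓ=7 → 15.
Total orbitals: 11 + 13 + 15 = 39.

39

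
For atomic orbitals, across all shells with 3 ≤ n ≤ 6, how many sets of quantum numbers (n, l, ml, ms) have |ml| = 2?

Count contributing orbitals for each principal shell:
n=3 → 2; n=4 → 4; n=5 → 6; n=6 → 8.
Orbitals: 2 + 4 + 6 + 8 = 20. Including both spin states (ms = ±1/2) gives 2 × 20 = 40 states.

40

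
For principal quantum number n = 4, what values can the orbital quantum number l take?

0, 1, 2, 3

l is an integer with 0 ≤ l ≤ n−1, so for n = 4: l = 0, 1, 2, 3.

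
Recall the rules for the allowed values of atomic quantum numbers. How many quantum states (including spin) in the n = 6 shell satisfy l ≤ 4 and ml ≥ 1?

20

For n = 6, l ranges over 0 … 5.
Contributions: l=1 → 1; l=2 → 2; l=3 → 3; l=4 → 4.
Orbitals: 1 + 2 + 3 + 4 = 10. Each orbital carries two spin states, so 10 × 2 = 20 states.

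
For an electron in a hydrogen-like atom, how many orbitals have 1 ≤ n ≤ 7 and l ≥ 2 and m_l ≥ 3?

For each n in the range, tally the orbitals obeying l ≥ 2 and m_l ≥ 3:
n=4 → 1; n=5 → 3; n=6 → 6; n=7 → 10.
Total orbitals: 1 + 3 + 6 + 10 = 20.

20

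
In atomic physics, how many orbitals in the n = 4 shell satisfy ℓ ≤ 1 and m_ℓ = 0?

Orbitals with ℓ ≤ 1 and m_ℓ = 0, by ℓ: ℓ=0 → 1; ℓ=1 → 1.
Total orbitals: 1 + 1 = 2.

2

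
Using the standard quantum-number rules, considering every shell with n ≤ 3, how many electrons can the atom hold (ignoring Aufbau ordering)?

28

Total orbitals = 1² + 2² + 3² = 14. Doubling for spin gives 28 electrons.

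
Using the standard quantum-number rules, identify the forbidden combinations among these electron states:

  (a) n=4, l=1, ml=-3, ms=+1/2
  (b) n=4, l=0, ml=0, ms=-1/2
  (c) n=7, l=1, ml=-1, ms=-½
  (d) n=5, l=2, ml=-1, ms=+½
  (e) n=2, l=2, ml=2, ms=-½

(a) has |ml| = 3 > l = 1, violating −l ≤ ml ≤ l.
(e) has l = 2 ≥ n = 2, violating 0 ≤ l ≤ n−1.
The remaining sets (b), (c), (d) satisfy all four rules.

(a) and (e)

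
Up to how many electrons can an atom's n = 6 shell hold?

72

A shell holds 2n² electrons: 2 × 6² = 2 × 36 = 72.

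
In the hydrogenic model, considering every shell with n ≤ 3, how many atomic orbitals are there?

Total orbitals = 1² + 2² + 3² = 14.

14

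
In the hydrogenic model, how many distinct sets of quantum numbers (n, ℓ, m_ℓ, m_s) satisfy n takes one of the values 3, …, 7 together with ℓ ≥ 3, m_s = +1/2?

90

Go shell by shell, enumerating (ℓ, m_ℓ) with ℓ ≥ 3:
n=4 → 7; n=5 → 16; n=6 → 27; n=7 → 40.
Orbitals: 7 + 16 + 27 + 40 = 90. With m_s fixed to +1/2 there is one state per orbital, so 90 states.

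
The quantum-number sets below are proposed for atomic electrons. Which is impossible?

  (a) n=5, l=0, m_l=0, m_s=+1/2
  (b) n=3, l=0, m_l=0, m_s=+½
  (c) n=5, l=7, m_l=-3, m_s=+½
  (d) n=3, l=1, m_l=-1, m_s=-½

(c)

(c) has l = 7 ≥ n = 5, violating 0 ≤ l ≤ n−1.
The remaining sets (a), (b), (d) satisfy all four rules.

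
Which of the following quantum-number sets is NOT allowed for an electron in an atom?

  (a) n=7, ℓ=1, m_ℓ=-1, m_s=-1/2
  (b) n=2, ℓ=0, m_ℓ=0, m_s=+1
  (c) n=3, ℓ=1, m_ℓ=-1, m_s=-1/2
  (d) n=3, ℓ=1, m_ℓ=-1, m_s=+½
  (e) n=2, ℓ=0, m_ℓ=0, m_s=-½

(b)

(b) has m_s = +1, but an electron's spin must be ±1/2.
The remaining sets (a), (c), (d), (e) satisfy all four rules.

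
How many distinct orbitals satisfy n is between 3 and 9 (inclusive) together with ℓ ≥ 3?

Treat each shell separately and count matching orbitals:
n=4 → 7; n=5 → 16; n=6 → 27; n=7 → 40; n=8 → 55; n=9 → 72.
Total orbitals: 7 + 16 + 27 + 40 + 55 + 72 = 217.

217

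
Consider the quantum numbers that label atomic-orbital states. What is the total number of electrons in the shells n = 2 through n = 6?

Shell n has n² orbitals: 2²=4 + 3²=9 + 4²=16 + 5²=25 + 6²=36 = 90 orbitals.
Two spin states per orbital: 2 × 90 = 180 electrons.

180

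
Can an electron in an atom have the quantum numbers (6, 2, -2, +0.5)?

n = 6 is a positive integer. l = 2 satisfies 0 ≤ l ≤ n−1 = 5. ml = -2 lies in the range −l … +l (here −2 … 2). ms = +1/2 is one of ±1/2.
All four constraints are satisfied.

Allowed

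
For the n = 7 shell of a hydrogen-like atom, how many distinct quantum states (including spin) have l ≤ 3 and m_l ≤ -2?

The n = 7 shell has l = 0 through 6; check each.
The (l, m_l) pairs meeting l ≤ 3 and m_l ≤ -2 give: l=2 → 1; l=3 → 2.
Orbitals: 1 + 2 = 3. Each orbital carries two spin states, so 3 × 2 = 6 states.

6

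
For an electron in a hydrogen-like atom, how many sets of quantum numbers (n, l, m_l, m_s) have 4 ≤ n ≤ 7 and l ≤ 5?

226

For each n in the range, tally the orbitals obeying l ≤ 5:
n=4 → 16; n=5 → 25; n=6 → 36; n=7 → 36.
Orbitals: 16 + 25 + 36 + 36 = 113. Including both spin states (m_s = ±1/2) gives 2 × 113 = 226 states.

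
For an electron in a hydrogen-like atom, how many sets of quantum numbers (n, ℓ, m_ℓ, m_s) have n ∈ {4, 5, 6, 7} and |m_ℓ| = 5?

12

Per-shell orbital counts meeting the constraint:
n=6 → 2; n=7 → 4.
Orbitals: 2 + 4 = 6. Including both spin states (m_s = ±1/2) gives 2 × 6 = 12 states.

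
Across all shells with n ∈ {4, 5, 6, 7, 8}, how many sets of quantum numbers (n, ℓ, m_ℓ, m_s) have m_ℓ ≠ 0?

Go shell by shell, enumerating (ℓ, m_ℓ) with m_ℓ ≠ 0:
n=4 → 12; n=5 → 20; n=6 → 30; n=7 → 42; n=8 → 56.
Orbitals: 12 + 20 + 30 + 42 + 56 = 160. Including both spin states (m_s = ±1/2) gives 2 × 160 = 320 states.

320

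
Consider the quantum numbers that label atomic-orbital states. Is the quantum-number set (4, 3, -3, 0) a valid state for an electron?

Invalid

The spin quantum number for an electron can only be m_s = +1/2 or −1/2; m_s = 0 is not one of those.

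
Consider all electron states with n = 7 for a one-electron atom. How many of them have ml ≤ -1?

With n = 7 the allowed l are 0, 1, …, 6.
The (l, ml) pairs meeting ml ≤ -1 give: l=1 → 1; l=2 → 2; l=3 → 3; l=4 → 4; l=5 → 5; l=6 → 6.
Orbitals: 1 + 2 + 3 + 4 + 5 + 6 = 21. Each orbital carries two spin states, so 21 × 2 = 42 states.

42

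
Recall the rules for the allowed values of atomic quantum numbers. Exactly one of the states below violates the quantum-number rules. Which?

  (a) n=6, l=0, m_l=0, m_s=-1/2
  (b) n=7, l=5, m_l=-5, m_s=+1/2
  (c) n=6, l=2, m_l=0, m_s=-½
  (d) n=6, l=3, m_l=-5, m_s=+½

(d)

(d) has |m_l| = 5 > l = 3, violating −l ≤ m_l ≤ l.
The remaining sets (a), (b), (c) satisfy all four rules.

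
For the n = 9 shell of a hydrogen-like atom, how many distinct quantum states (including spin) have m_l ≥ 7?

6

With n = 9 the allowed l are 0, 1, …, 8.
The (l, m_l) pairs meeting m_l ≥ 7 give: l=7 → 1; l=8 → 2.
Orbitals: 1 + 2 = 3. Each orbital carries two spin states, so 3 × 2 = 6 states.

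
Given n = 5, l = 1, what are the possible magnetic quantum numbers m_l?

-1, 0, 1

m_l takes every integer from −l to +l. With l = 1 that gives the 3 values -1, 0, 1.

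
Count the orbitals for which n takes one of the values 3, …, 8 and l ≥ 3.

145

For each n in the range, tally the orbitals obeying l ≥ 3:
n=4 → 7; n=5 → 16; n=6 → 27; n=7 → 40; n=8 → 55.
Total orbitals: 7 + 16 + 27 + 40 + 55 = 145.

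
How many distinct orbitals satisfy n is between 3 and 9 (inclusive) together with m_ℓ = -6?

6

For each n in the range, tally the orbitals obeying m_ℓ = -6:
n=7 → 1; n=8 → 2; n=9 → 3.
Total orbitals: 1 + 2 + 3 = 6.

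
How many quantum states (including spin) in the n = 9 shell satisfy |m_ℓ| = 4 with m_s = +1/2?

Go through ℓ = 0, …, 8 (the values permitted for n = 9).
Per ℓ-value: ℓ=4 → 2; ℓ=5 → 2; ℓ=6 → 2; ℓ=7 → 2; ℓ=8 → 2.
Orbitals: 2 + 2 + 2 + 2 + 2 = 10. With m_s fixed to a single value there is one state per orbital, giving 10 states.

10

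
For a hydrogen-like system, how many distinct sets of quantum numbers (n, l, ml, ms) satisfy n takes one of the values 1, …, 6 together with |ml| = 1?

60

For each n in the range, tally the orbitals obeying |ml| = 1:
n=2 → 2; n=3 → 4; n=4 → 6; n=5 → 8; n=6 → 10.
Orbitals: 2 + 4 + 6 + 8 + 10 = 30. Including both spin states (ms = ±1/2) gives 2 × 30 = 60 states.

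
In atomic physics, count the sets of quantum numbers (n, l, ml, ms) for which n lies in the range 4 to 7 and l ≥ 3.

Count contributing orbitals for each principal shell:
n=4 → 7; n=5 → 16; n=6 → 27; n=7 → 40.
Orbitals: 7 + 16 + 27 + 40 = 90. Including both spin states (ms = ±1/2) gives 2 × 90 = 180 states.

180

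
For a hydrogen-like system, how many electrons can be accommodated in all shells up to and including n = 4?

Total orbitals = 1² + 2² + 3² + 4² = 30. Doubling for spin gives 60 electrons.

60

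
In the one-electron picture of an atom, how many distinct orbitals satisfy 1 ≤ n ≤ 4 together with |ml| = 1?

For each n in the range, tally the orbitals obeying |ml| = 1:
n=2 → 2; n=3 → 4; n=4 → 6.
Total orbitals: 2 + 4 + 6 = 12.

12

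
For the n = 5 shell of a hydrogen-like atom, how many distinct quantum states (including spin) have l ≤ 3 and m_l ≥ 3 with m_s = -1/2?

1

Contributions: l=3 → 1.
Orbitals: 1. With m_s fixed to a single value there is one state per orbital, giving 1 state.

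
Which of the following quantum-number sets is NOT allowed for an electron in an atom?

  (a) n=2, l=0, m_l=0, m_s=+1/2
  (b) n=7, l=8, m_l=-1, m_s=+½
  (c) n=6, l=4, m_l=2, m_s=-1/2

(b) has l = 8 ≥ n = 7, violating 0 ≤ l ≤ n−1.
The remaining sets (a), (c) satisfy all four rules.

(b)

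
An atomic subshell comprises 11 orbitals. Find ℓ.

2ℓ+1 = 11 gives ℓ = 5.

ℓ = 5 (h)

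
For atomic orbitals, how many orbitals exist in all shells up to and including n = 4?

Total orbitals = 1² + 2² + 3² + 4² = 30.

30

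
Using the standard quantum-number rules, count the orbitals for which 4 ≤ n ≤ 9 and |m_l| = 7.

For each n in the range, tally the orbitals obeying |m_l| = 7:
n=8 → 2; n=9 → 4.
Total orbitals: 2 + 4 = 6.

6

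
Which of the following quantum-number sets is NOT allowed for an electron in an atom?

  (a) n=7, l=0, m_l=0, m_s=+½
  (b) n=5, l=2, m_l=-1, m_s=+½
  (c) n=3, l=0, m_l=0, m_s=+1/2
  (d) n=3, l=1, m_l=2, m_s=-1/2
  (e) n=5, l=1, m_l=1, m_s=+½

(d) has |m_l| = 2 > l = 1, violating −l ≤ m_l ≤ l.
The remaining sets (a), (b), (c), (e) satisfy all four rules.

(d)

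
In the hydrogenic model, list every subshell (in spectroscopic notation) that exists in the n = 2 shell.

For n = 2, l runs from 0 to 1. In spectroscopic notation l = 0,1,2,… ↔ s,p,d,f,g,h,i, so the subshells are 2s, 2p.

2s, 2p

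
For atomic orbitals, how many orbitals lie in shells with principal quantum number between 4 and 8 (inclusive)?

190

Shell n has n² orbitals: 4²=16 + 5²=25 + 6²=36 + 7²=49 + 8²=64 = 190 orbitals.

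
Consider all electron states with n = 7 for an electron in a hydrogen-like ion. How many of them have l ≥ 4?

The n = 7 shell has l = 0 through 6; check each.
Orbitals with l ≥ 4, by l: l=4 → 9; l=5 → 11; l=6 → 13.
Orbitals: 9 + 11 + 13 = 33. Each orbital carries two spin states, so 33 × 2 = 66 states.

66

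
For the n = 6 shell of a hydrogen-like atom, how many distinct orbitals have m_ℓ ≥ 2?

10

For n = 6, ℓ ranges over 0 … 5.
The (ℓ, m_ℓ) pairs meeting m_ℓ ≥ 2 give: ℓ=2 → 1; ℓ=3 → 2; ℓ=4 → 3; ℓ=5 → 4.
Total orbitals: 1 + 2 + 3 + 4 = 10.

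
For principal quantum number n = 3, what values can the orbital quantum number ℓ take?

0, 1, 2

ℓ is an integer with 0 ≤ ℓ ≤ n−1, so for n = 3: ℓ = 0, 1, 2.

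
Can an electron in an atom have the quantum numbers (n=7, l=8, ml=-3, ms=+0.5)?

The orbital quantum number must satisfy 0 ≤ l ≤ n−1. With n = 7 the allowed l values are 0, 1, 2, 3, 4, 5, 6, so l = 8 is out of range.

No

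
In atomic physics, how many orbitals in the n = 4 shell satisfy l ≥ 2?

Orbitals with l ≥ 2, by l: l=2 → 5; l=3 → 7.
Total orbitals: 5 + 7 = 12.

12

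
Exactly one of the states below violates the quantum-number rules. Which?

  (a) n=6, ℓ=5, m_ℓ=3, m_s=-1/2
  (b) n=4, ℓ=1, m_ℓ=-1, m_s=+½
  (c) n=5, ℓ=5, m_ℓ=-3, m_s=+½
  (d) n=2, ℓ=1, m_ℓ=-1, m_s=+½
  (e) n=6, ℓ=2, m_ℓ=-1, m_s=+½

(c) has ℓ = 5 ≥ n = 5, violating 0 ≤ ℓ ≤ n−1.
The remaining sets (a), (b), (d), (e) satisfy all four rules.

(c)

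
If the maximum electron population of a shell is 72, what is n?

2n² = 72 ⇒ n² = 36 ⇒ n = 6.

n = 6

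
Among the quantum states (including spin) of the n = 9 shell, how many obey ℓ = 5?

With n = 9 the allowed ℓ are 0, 1, …, 8.
Orbitals with ℓ = 5, by ℓ: ℓ=5 → 11.
Orbitals: 11. Each orbital carries two spin states, so 11 × 2 = 22 states.

22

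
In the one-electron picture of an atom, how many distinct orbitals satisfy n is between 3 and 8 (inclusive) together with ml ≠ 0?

Count contributing orbitals for each principal shell:
n=3 → 6; n=4 → 12; n=5 → 20; n=6 → 30; n=7 → 42; n=8 → 56.
Total orbitals: 6 + 12 + 20 + 30 + 42 + 56 = 166.

166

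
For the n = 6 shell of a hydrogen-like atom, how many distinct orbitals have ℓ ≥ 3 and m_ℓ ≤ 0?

15

With n = 6 the allowed ℓ are 0, 1, …, 5.
Orbitals with ℓ ≥ 3 and m_ℓ ≤ 0, by ℓ: ℓ=3 → 4; ℓ=4 → 5; ℓ=5 → 6.
Total orbitals: 4 + 5 + 6 = 15.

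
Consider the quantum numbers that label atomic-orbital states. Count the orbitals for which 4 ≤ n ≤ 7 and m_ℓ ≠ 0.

104

Count contributing orbitals for each principal shell:
n=4 → 12; n=5 → 20; n=6 → 30; n=7 → 42.
Total orbitals: 12 + 20 + 30 + 42 = 104.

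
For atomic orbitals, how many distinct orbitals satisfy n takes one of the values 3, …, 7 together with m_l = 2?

Work shell by shell — for each n, count the (l, m_l) pairs that satisfy m_l = 2:
n=3 → 1; n=4 → 2; n=5 → 3; n=6 → 4; n=7 → 5.
Total orbitals: 1 + 2 + 3 + 4 + 5 = 15.

15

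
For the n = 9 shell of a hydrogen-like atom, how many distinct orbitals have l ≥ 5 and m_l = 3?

For n = 9, l ranges over 0 … 8.
The (l, m_l) pairs meeting l ≥ 5 and m_l = 3 give: l=5 → 1; l=6 → 1; l=7 → 1; l=8 → 1.
Total orbitals: 1 + 1 + 1 + 1 = 4.

4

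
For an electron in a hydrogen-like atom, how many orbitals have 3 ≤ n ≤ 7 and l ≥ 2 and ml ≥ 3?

20

Treat each shell separately and count matching orbitals:
n=4 → 1; n=5 → 3; n=6 → 6; n=7 → 10.
Total orbitals: 1 + 3 + 6 + 10 = 20.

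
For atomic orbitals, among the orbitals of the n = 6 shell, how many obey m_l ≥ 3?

The n = 6 shell has l = 0 through 5; check each.
The (l, m_l) pairs meeting m_l ≥ 3 give: l=3 → 1; l=4 → 2; l=5 → 3.
Total orbitals: 1 + 2 + 3 = 6.

6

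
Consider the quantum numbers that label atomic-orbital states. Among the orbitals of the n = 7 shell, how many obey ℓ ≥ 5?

24

For n = 7, ℓ ranges over 0 … 6.
Per ℓ-value: ℓ=5 → 11; ℓ=6 → 13.
Total orbitals: 11 + 13 = 24.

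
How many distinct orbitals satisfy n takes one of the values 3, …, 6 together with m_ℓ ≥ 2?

Go shell by shell, enumerating (ℓ, m_ℓ) with m_ℓ ≥ 2:
n=3 → 1; n=4 → 3; n=5 → 6; n=6 → 10.
Total orbitals: 1 + 3 + 6 + 10 = 20.

20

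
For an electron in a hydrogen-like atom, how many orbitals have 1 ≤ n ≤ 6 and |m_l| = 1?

For each n in the range, tally the orbitals obeying |m_l| = 1:
n=2 → 2; n=3 → 4; n=4 → 6; n=5 → 8; n=6 → 10.
Total orbitals: 2 + 4 + 6 + 8 + 10 = 30.

30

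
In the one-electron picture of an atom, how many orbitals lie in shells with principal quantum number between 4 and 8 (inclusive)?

190

Shell n has n² orbitals: 4²=16 + 5²=25 + 6²=36 + 7²=49 + 8²=64 = 190 orbitals.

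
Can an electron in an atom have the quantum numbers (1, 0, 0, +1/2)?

Valid

n = 1 is a positive integer. l = 0 satisfies 0 ≤ l ≤ n−1 = 0. m_l = 0 lies in the range −l … +l (here 0). m_s = +1/2 is one of ±1/2.
All four constraints are satisfied.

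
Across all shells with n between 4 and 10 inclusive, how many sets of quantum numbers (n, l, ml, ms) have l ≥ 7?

196

Count contributing orbitals for each principal shell:
n=8 → 15; n=9 → 32; n=10 → 51.
Orbitals: 15 + 32 + 51 = 98. Including both spin states (ms = ±1/2) gives 2 × 98 = 196 states.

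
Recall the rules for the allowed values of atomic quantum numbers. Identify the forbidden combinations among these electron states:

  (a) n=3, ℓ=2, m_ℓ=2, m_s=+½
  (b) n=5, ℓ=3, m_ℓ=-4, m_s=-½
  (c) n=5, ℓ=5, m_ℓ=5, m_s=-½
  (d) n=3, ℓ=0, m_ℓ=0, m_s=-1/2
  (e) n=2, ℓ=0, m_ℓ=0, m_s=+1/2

(b) and (c)

(b) has |m_ℓ| = 4 > ℓ = 3, violating −ℓ ≤ m_ℓ ≤ ℓ.
(c) has ℓ = 5 ≥ n = 5, violating 0 ≤ ℓ ≤ n−1.
The remaining sets (a), (d), (e) satisfy all four rules.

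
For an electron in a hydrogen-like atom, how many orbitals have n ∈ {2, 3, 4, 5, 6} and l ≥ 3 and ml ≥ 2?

For each n in the range, tally the orbitals obeying l ≥ 3 and ml ≥ 2:
n=4 → 2; n=5 → 5; n=6 → 9.
Total orbitals: 2 + 5 + 9 = 16.

16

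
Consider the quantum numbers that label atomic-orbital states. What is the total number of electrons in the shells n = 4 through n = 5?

82

Shell n has n² orbitals: 4²=16 + 5²=25 = 41 orbitals.
Two spin states per orbital: 2 × 41 = 82 electrons.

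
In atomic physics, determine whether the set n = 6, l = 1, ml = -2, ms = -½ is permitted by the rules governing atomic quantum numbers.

Invalid

The magnetic quantum number must satisfy −l ≤ ml ≤ l. With l = 1, ml can only be -1, 0, 1, so ml = -2 is forbidden.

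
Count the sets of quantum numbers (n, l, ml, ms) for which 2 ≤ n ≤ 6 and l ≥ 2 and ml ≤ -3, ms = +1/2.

Count contributing orbitals for each principal shell:
n=4 → 1; n=5 → 3; n=6 → 6.
Orbitals: 1 + 3 + 6 = 10. With ms fixed to +1/2 there is one state per orbital, so 10 states.

10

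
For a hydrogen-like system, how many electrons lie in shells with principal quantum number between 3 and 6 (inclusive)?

Shell n has n² orbitals: 3²=9 + 4²=16 + 5²=25 + 6²=36 = 86 orbitals.
Two spin states per orbital: 2 × 86 = 172 electrons.

172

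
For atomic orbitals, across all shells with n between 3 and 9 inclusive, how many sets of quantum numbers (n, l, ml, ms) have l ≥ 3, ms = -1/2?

217

Go shell by shell, enumerating (l, ml) with l ≥ 3:
n=4 → 7; n=5 → 16; n=6 → 27; n=7 → 40; n=8 → 55; n=9 → 72.
Orbitals: 7 + 16 + 27 + 40 + 55 + 72 = 217. With ms fixed to -1/2 there is one state per orbital, so 217 states.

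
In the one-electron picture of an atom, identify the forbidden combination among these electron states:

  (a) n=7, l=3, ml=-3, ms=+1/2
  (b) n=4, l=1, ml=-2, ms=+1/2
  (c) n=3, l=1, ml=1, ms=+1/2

(b)

(b) has |ml| = 2 > l = 1, violating −l ≤ ml ≤ l.
The remaining sets (a), (c) satisfy all four rules.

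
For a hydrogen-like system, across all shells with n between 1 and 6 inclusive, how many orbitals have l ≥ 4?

Per-shell orbital counts meeting the constraint:
n=5 → 9; n=6 → 20.
Total orbitals: 9 + 20 = 29.

29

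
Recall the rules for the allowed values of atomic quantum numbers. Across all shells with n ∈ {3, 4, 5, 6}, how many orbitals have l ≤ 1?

For each n in the range, tally the orbitals obeying l ≤ 1:
n=3 → 4; n=4 → 4; n=5 → 4; n=6 → 4.
Total orbitals: 4 + 4 + 4 + 4 = 16.

16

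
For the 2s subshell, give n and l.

The leading integer gives n = 2; the letter 's' means l = 0.

n = 2, l = 0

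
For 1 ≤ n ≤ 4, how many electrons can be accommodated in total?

60

Total orbitals = 1² + 2² + 3² + 4² = 30. Doubling for spin gives 60 electrons.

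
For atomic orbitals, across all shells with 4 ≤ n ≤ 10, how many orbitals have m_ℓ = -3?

Treat each shell separately and count matching orbitals:
n=4 → 1; n=5 → 2; n=6 → 3; n=7 → 4; n=8 → 5; n=9 → 6; n=10 → 7.
Total orbitals: 1 + 2 + 3 + 4 + 5 + 6 + 7 = 28.

28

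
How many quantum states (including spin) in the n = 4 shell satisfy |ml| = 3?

4

With n = 4 the allowed l are 0, 1, …, 3.
The (l, ml) pairs meeting |ml| = 3 give: l=3 → 2.
Orbitals: 2. Each orbital carries two spin states, so 2 × 2 = 4 states.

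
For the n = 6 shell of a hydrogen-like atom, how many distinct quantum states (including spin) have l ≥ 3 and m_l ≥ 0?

30

Contributions: l=3 → 4; l=4 → 5; l=5 → 6.
Orbitals: 4 + 5 + 6 = 15. Each orbital carries two spin states, so 15 × 2 = 30 states.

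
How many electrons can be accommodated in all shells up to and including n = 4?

Total orbitals = 1² + 2² + 3² + 4² = 30. Doubling for spin gives 60 electrons.

60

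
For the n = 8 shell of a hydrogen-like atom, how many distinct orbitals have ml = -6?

For n = 8, l ranges over 0 … 7.
Per l-value: l=6 → 1; l=7 → 1.
Total orbitals: 1 + 1 = 2.

2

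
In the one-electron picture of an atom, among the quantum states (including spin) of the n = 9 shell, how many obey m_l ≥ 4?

The n = 9 shell has l = 0 through 8; check each.
Per l-value: l=4 → 1; l=5 → 2; l=6 → 3; l=7 → 4; l=8 → 5.
Orbitals: 1 + 2 + 3 + 4 + 5 = 15. Each orbital carries two spin states, so 15 × 2 = 30 states.

30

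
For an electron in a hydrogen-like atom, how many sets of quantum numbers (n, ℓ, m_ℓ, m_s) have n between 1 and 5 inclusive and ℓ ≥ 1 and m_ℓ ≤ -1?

Go shell by shell, enumerating (ℓ, m_ℓ) with ℓ ≥ 1 and m_ℓ ≤ -1:
n=2 → 1; n=3 → 3; n=4 → 6; n=5 → 10.
Orbitals: 1 + 3 + 6 + 10 = 20. Including both spin states (m_s = ±1/2) gives 2 × 20 = 40 states.

40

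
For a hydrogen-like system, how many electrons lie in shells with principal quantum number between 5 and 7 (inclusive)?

Shell n has n² orbitals: 5²=25 + 6²=36 + 7²=49 = 110 orbitals.
Two spin states per orbital: 2 × 110 = 220 electrons.

220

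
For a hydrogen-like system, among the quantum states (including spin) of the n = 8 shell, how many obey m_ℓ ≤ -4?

20

The n = 8 shell has ℓ = 0 through 7; check each.
Per ℓ-value: ℓ=4 → 1; ℓ=5 → 2; ℓ=6 → 3; ℓ=7 → 4.
Orbitals: 1 + 2 + 3 + 4 = 10. Each orbital carries two spin states, so 10 × 2 = 20 states.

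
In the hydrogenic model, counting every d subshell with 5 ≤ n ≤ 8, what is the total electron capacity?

A d subshell (l = 2) exists for every n ≥ 3, so shells n = 5, 6, 7, 8 each contribute one — 4 subshells.
Since each d subshell holds 2(2·2+1) = 10 electrons, the total is 4 × 10 = 40.

40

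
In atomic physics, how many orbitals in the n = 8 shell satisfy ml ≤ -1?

Contributions: l=1 → 1; l=2 → 2; l=3 → 3; l=4 → 4; l=5 → 5; l=6 → 6; l=7 → 7.
Total orbitals: 1 + 2 + 3 + 4 + 5 + 6 + 7 = 28.

28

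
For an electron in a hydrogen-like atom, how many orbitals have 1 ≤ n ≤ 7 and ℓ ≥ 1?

Treat each shell separately and count matching orbitals:
n=2 → 3; n=3 → 8; n=4 → 15; n=5 → 24; n=6 → 35; n=7 → 48.
Total orbitals: 3 + 8 + 15 + 24 + 35 + 48 = 133.

133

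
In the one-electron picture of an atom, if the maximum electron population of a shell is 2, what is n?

n = 1

2n² = 2 ⇒ n² = 1 ⇒ n = 1.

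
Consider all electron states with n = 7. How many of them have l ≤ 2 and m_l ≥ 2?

With n = 7 the allowed l are 0, 1, …, 6.
Per l-value: l=2 → 1.
Orbitals: 1. Each orbital carries two spin states, so 1 × 2 = 2 states.

2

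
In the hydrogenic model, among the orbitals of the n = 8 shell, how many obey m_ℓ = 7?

1

For n = 8, ℓ ranges over 0 … 7.
The (ℓ, m_ℓ) pairs meeting m_ℓ = 7 give: ℓ=7 → 1.
Total orbitals: 1.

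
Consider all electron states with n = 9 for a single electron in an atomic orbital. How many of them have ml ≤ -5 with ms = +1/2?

10

The n = 9 shell has l = 0 through 8; check each.
The (l, ml) pairs meeting ml ≤ -5 give: l=5 → 1; l=6 → 2; l=7 → 3; l=8 → 4.
Orbitals: 1 + 2 + 3 + 4 = 10. With ms fixed to a single value there is one state per orbital, giving 10 states.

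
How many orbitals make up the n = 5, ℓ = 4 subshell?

A subshell has 2ℓ+1 orbitals; with ℓ = 4, that's 9.

9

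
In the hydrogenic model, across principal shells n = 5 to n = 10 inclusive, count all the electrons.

Shell n has n² orbitals: 5²=25 + 6²=36 + 7²=49 + 8²=64 + 9²=81 + 10²=100 = 355 orbitals.
Two spin states per orbital: 2 × 355 = 710 electrons.

710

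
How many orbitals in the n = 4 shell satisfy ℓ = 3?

For n = 4, ℓ ranges over 0 … 3.
Orbitals with ℓ = 3, by ℓ: ℓ=3 → 7.
Total orbitals: 7.

7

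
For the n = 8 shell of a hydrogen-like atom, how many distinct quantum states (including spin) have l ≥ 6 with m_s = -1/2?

With n = 8 the allowed l are 0, 1, …, 7.
The (l, m_l) pairs meeting l ≥ 6 give: l=6 → 13; l=7 → 15.
Orbitals: 13 + 15 = 28. With m_s fixed to a single value there is one state per orbital, giving 28 states.

28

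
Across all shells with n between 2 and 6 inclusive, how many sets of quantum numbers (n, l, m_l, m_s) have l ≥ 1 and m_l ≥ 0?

Work shell by shell — for each n, count the (l, m_l) pairs that satisfy l ≥ 1 and m_l ≥ 0:
n=2 → 2; n=3 → 5; n=4 → 9; n=5 → 14; n=6 → 20.
Orbitals: 2 + 5 + 9 + 14 + 20 = 50. Including both spin states (m_s = ±1/2) gives 2 × 50 = 100 states.

100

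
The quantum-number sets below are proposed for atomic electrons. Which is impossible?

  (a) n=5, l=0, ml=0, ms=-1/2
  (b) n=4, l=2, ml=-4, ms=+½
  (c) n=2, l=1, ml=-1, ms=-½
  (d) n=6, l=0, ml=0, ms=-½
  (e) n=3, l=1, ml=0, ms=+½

(b)

(b) has |ml| = 4 > l = 2, violating −l ≤ ml ≤ l.
The remaining sets (a), (c), (d), (e) satisfy all four rules.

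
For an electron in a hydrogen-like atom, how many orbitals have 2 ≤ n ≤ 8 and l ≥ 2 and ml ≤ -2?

56

Treat each shell separately and count matching orbitals:
n=3 → 1; n=4 → 3; n=5 → 6; n=6 → 10; n=7 → 15; n=8 → 21.
Total orbitals: 1 + 3 + 6 + 10 + 15 + 21 = 56.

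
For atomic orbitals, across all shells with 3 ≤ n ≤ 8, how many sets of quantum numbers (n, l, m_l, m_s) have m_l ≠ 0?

Per-shell orbital counts meeting the constraint:
n=3 → 6; n=4 → 12; n=5 → 20; n=6 → 30; n=7 → 42; n=8 → 56.
Orbitals: 6 + 12 + 20 + 30 + 42 + 56 = 166. Including both spin states (m_s = ±1/2) gives 2 × 166 = 332 states.

332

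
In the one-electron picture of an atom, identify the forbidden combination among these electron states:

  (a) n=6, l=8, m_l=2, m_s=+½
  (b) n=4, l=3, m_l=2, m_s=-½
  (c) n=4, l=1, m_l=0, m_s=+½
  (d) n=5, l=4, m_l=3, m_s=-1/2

(a)

(a) has l = 8 ≥ n = 6, violating 0 ≤ l ≤ n−1.
The remaining sets (b), (c), (d) satisfy all four rules.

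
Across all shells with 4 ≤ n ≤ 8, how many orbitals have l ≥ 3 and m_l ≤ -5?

For each n in the range, tally the orbitals obeying l ≥ 3 and m_l ≤ -5:
n=6 → 1; n=7 → 3; n=8 → 6.
Total orbitals: 1 + 3 + 6 = 10.

10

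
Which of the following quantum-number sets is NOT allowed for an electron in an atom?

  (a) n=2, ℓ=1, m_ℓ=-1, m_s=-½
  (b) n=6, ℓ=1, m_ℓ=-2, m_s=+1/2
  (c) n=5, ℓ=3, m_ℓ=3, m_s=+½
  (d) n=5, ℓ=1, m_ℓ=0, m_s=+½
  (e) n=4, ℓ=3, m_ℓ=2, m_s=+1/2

(b) has |m_ℓ| = 2 > ℓ = 1, violating −ℓ ≤ m_ℓ ≤ ℓ.
The remaining sets (a), (c), (d), (e) satisfy all four rules.

(b)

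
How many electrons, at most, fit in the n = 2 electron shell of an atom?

A shell holds 2n² electrons: 2 × 2² = 2 × 4 = 8.

8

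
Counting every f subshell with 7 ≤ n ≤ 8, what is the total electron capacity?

An f subshell (l = 3) exists for every n ≥ 4, so shells n = 7, 8 each contribute one — 2 subshells.
Since each f subshell holds 2(2·3+1) = 14 electrons, the total is 2 × 14 = 28.

28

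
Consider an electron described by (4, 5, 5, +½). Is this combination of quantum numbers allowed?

The orbital quantum number must satisfy 0 ≤ ℓ ≤ n−1. With n = 4 the allowed ℓ values are 0, 1, 2, 3, so ℓ = 5 is out of range.

Not allowed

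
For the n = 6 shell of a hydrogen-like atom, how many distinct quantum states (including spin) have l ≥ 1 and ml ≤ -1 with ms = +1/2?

With n = 6 the allowed l are 0, 1, …, 5.
The (l, ml) pairs meeting l ≥ 1 and ml ≤ -1 give: l=1 → 1; l=2 → 2; l=3 → 3; l=4 → 4; l=5 → 5.
Orbitals: 1 + 2 + 3 + 4 + 5 = 15. With ms fixed to a single value there is one state per orbital, giving 15 states.

15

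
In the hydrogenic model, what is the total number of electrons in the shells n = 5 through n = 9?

Shell n has n² orbitals: 5²=25 + 6²=36 + 7²=49 + 8²=64 + 9²=81 = 255 orbitals.
Two spin states per orbital: 2 × 255 = 510 electrons.

510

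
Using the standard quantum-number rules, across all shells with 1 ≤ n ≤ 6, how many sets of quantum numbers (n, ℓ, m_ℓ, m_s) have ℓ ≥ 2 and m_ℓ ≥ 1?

60

For each n in the range, tally the orbitals obeying ℓ ≥ 2 and m_ℓ ≥ 1:
n=3 → 2; n=4 → 5; n=5 → 9; n=6 → 14.
Orbitals: 2 + 5 + 9 + 14 = 30. Including both spin states (m_s = ±1/2) gives 2 × 30 = 60 states.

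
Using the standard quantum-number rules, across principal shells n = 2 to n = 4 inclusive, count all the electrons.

Shell n has n² orbitals: 2²=4 + 3²=9 + 4²=16 = 29 orbitals.
Two spin states per orbital: 2 × 29 = 58 electrons.

58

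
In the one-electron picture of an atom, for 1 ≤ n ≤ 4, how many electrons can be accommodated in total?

Total orbitals = 1² + 2² + 3² + 4² = 30. Doubling for spin gives 60 electrons.

60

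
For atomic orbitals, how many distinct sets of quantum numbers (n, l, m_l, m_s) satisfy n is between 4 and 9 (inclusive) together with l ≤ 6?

448

For each n in the range, tally the orbitals obeying l ≤ 6:
n=4 → 16; n=5 → 25; n=6 → 36; n=7 → 49; n=8 → 49; n=9 → 49.
Orbitals: 16 + 25 + 36 + 49 + 49 + 49 = 224. Including both spin states (m_s = ±1/2) gives 2 × 224 = 448 states.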